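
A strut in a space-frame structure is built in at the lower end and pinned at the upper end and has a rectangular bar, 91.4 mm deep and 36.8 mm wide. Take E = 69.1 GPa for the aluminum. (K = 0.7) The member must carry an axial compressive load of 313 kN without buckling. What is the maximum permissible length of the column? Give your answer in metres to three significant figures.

L_max ≈ 1.30 m

Buckling occurs about the weak axis: I_min = h·b³/12 with b = 36.8 mm (the shorter side).
I_min = 91.4×36.8³/12 = 3.796×10^5 mm⁴
I = 3.796×10^-7 m⁴
At the buckling limit P_cr = P = 3.130×10^5 N
From P_cr = π²EI/(K·L)²:  L = (1/K)·√(π²EI/P_cr) = (1/0.7)·√(π²×6.91×10^10×3.796×10^-7/3.130×10^5)
L = 1.30 m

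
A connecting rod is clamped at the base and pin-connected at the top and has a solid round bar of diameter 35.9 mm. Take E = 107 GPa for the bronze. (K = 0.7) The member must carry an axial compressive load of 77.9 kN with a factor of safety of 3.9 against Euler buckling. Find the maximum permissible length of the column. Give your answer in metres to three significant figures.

L_max ≈ 0.761 m

I = πd⁴/64 = π×35.9⁴/64 = 8.154×10^4 mm⁴
I = 8.154×10^-8 m⁴
Required critical load P_cr = n·P = 3.9 × 77.9 = 303.8 kN = 3.038×10^5 N
From P_cr = π²EI/(K·L)²:  L = (1/K)·√(π²EI/P_cr) = (1/0.7)·√(π²×1.07×10^11×8.154×10^-8/3.038×10^5)
L = 0.761 m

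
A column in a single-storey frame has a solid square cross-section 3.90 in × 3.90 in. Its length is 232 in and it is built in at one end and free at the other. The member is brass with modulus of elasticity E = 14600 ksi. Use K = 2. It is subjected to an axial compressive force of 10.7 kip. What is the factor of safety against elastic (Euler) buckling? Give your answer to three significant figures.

n ≈ 1.21

I = a⁴/12 = 3.90⁴/12 = 19.28 in⁴
Effective length L_e = K·L = 2 × 232 = 464.0 in
P_cr = π²EI / L_e² = π² × 14600×10³ × 19.28 / 464.0² = 1.290×10^4 lb
Factor of safety n = P_cr / P = 12.903 / 10.7 = 1.21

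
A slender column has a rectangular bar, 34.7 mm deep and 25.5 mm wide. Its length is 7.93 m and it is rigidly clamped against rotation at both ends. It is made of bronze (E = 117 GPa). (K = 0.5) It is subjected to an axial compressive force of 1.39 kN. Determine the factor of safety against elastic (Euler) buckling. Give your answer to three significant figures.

Buckling occurs about the weak axis: I_min = h·b³/12 with b = 25.5 mm (the shorter side).
I_min = 34.7×25.5³/12 = 4.795×10^4 mm⁴
I = 4.795×10^4 mm⁴ = 4.795×10^-8 m⁴
Effective length L_e = K·L = 0.5 × 7.93 = 3.965 m
P_cr = π²EI / L_e² = π² × 117×10⁹ × 4.795×10^-8 / 3.965² = 3.522×10^3 N
Factor of safety n = P_cr / P = 3.5218 / 1.39 = 2.53

n ≈ 2.53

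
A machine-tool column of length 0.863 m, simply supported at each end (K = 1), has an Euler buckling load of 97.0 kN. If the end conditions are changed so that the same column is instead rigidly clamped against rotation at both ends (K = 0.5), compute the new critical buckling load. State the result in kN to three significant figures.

P_cr ∝ 1/K², so P_cr,new = P_cr,old × (K_old/K_new)² = 97.0 × (1/0.5)²
= 97.0 × 4.000 = 388 kN

P_cr ≈ 388 kN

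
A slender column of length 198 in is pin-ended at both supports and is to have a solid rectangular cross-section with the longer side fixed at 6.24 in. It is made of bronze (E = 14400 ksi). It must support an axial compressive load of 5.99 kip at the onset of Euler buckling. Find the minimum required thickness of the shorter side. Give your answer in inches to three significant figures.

L_e = K·L = 1 × 198 = 198.0 in
Required I = P_cr·L_e²/(π²E) = 5.990×10^3 × 198.0² / (π² × 1.44×10^7) = 1.652 in⁴
Rectangle, weak axis: I_min = h·b³/12 with h = 6.24 in fixed  ⇒  b = (12I/h)^(1/3) = 1.47 in

b ≈ 1.47 in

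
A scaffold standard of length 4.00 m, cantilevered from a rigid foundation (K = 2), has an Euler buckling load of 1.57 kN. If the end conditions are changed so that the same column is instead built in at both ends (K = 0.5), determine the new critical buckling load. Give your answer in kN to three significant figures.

P_cr ≈ 25.1 kN

P_cr ∝ 1/K², so P_cr,new = P_cr,old × (K_old/K_new)² = 1.57 × (2/0.5)²
= 1.57 × 16.00 = 25.1 kN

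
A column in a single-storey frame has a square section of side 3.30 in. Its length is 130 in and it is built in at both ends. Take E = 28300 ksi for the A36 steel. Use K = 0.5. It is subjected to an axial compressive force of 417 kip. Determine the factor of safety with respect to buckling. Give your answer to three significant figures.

I = a⁴/12 = 3.30⁴/12 = 9.883 in⁴
Effective length L_e = K·L = 0.5 × 130 = 65.00 in
P_cr = π²EI / L_e² = π² × 28300×10³ × 9.883 / 65.00² = 6.533×10^5 lb
Factor of safety n = P_cr / P = 653.33 / 417 = 1.57

n ≈ 1.57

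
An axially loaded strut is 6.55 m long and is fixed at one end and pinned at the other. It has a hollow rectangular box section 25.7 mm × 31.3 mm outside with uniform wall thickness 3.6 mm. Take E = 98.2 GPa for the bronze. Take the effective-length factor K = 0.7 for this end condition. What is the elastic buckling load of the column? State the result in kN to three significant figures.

Inner dimensions: h_i = 31.3 − 2×3.6 = 24.10 mm, b_i = 25.7 − 2×3.6 = 18.50 mm
Weak-axis I_min = (h_o·b_o³ − h_i·b_i³)/12 with b_o = 25.7, b_i = 18.50 mm (shorter outer/inner sides).
I_min = (31.3×25.7³ − 24.10×18.50³)/12 = 3.156×10^4 mm⁴
I = 3.156×10^4 mm⁴ = 3.156×10^-8 m⁴
Effective length L_e = K·L = 0.7 × 6.55 = 4.585 m
P_cr = π²EI / L_e² = π² × 98.2×10⁹ × 3.156×10^-8 / 4.585² = 1.455×10^3 N

P_cr ≈ 1.45 kN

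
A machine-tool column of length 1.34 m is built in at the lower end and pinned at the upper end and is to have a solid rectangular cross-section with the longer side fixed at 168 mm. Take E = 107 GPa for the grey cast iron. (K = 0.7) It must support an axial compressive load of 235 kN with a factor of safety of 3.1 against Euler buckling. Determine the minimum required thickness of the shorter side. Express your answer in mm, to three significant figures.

Required P_cr = n·P = 3.1 × 235 = 728.5 kN
L_e = K·L = 0.7 × 1.34 = 0.9380 m
Required I = P_cr·L_e²/(π²E) = 7.285×10^5 × 0.9380² / (π² × 1.07×10^11) = 6.069×10^-7 m⁴
I_req = 6.069×10^5 mm⁴
Rectangle, weak axis: I_min = h·b³/12 with h = 168 mm fixed  ⇒  b = (12I/h)^(1/3) = 35.1 mm

b ≈ 35.1 mm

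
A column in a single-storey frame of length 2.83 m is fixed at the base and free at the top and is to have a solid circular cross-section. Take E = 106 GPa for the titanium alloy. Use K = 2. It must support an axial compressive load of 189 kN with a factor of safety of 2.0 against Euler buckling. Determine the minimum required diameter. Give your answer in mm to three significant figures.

Required P_cr = n·P = 2.0 × 189 = 378.0 kN
L_e = K·L = 2 × 2.83 = 5.660 m
Required I = P_cr·L_e²/(π²E) = 3.780×10^5 × 5.660² / (π² × 1.06×10^11) = 1.157×10^-5 m⁴
I_req = 1.157×10^7 mm⁴
Solid circle: I = πd⁴/64  ⇒  d = (64I/π)^(1/4) = (64×1.157×10^7/π)^(1/4) = 124 mm

d ≈ 124 mm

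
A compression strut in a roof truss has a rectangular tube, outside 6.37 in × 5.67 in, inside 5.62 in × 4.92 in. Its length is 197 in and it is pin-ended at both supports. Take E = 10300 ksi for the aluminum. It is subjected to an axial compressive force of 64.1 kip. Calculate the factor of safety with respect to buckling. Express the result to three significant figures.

Weak-axis I_min = (h_o·b_o³ − h_i·b_i³)/12 with b_o = 5.67, b_i = 4.920 in (shorter outer/inner sides).
I_min = (6.37×5.67³ − 5.620×4.920³)/12 = 40.99 in⁴
Effective length L_e = K·L = 1 × 197 = 197.0 in
P_cr = π²EI / L_e² = π² × 10300×10³ × 40.99 / 197.0² = 1.074×10^5 lb
Factor of safety n = P_cr / P = 107.36 / 64.1 = 1.67

n ≈ 1.67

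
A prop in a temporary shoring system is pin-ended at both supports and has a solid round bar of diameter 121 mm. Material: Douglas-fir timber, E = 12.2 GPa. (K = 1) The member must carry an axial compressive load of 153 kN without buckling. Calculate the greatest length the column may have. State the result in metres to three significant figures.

L_max ≈ 2.88 m

I = πd⁴/64 = π×121⁴/64 = 1.052×10^7 mm⁴
I = 1.052×10^-5 m⁴
At the buckling limit P_cr = P = 1.530×10^5 N
From P_cr = π²EI/(K·L)²:  L = (1/K)·√(π²EI/P_cr) = (1/1)·√(π²×1.22×10^10×1.052×10^-5/1.530×10^5)
L = 2.88 m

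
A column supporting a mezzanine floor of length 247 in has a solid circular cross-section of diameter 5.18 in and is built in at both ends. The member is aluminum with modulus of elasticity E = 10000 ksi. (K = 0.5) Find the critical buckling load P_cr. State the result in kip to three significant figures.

I = πd⁴/64 = π×5.18⁴/64 = 35.34 in⁴
Effective length L_e = K·L = 0.5 × 247 = 123.5 in
P_cr = π²EI / L_e² = π² × 10000×10³ × 35.34 / 123.5² = 2.287×10^5 lb

P_cr ≈ 229 kip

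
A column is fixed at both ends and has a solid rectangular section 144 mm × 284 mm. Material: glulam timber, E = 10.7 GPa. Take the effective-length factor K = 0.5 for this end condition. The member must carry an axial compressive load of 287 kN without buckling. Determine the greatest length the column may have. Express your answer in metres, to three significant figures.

L_max ≈ 10.2 m

Buckling occurs about the weak axis: I_min = h·b³/12 with b = 144 mm (the shorter side).
I_min = 284×144³/12 = 7.067×10^7 mm⁴
I = 7.067×10^-5 m⁴
At the buckling limit P_cr = P = 2.870×10^5 N
From P_cr = π²EI/(K·L)²:  L = (1/K)·√(π²EI/P_cr) = (1/0.5)·√(π²×1.07×10^10×7.067×10^-5/2.870×10^5)
L = 10.2 m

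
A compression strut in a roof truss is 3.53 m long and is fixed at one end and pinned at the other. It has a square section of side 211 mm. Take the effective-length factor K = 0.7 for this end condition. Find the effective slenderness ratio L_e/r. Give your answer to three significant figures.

For a square r = a/√12 = 211/√12 = 60.91 mm
L_e = K·L = 0.7 × 3.53 m = 2.471 m = 2471.0 mm
λ = L_e / r_min = 2471.0 / 60.91 = 40.6

λ ≈ 40.6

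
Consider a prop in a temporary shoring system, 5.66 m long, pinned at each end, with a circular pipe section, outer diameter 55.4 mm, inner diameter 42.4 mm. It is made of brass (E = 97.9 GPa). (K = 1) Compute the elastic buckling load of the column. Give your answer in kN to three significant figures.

d_o = 55.4 mm, d_i = 42.4 mm
I = π(d_o⁴ − d_i⁴)/64 = π(55.4⁴ − 42.40⁴)/64 = 3.037×10^5 mm⁴
I = 3.037×10^5 mm⁴ = 3.037×10^-7 m⁴
Effective length L_e = K·L = 1 × 5.66 = 5.660 m
P_cr = π²EI / L_e² = π² × 97.9×10⁹ × 3.037×10^-7 / 5.660² = 9.161×10^3 N

P_cr ≈ 9.16 kN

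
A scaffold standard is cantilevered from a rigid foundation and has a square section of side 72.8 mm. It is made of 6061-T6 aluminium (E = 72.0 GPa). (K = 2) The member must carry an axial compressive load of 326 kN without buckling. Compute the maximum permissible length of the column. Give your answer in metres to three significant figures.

L_max ≈ 1.13 m

I = a⁴/12 = 72.8⁴/12 = 2.341×10^6 mm⁴
I = 2.341×10^-6 m⁴
At the buckling limit P_cr = P = 3.260×10^5 N
From P_cr = π²EI/(K·L)²:  L = (1/K)·√(π²EI/P_cr) = (1/2)·√(π²×7.20×10^10×2.341×10^-6/3.260×10^5)
L = 1.13 m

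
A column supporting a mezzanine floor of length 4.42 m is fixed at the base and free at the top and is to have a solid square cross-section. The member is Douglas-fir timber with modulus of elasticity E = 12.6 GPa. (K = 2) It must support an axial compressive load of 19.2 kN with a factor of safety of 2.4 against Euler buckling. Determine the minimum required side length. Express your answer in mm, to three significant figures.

a ≈ 137 mm

Required P_cr = n·P = 2.4 × 19.2 = 46.08 kN
L_e = K·L = 2 × 4.42 = 8.840 m
Required I = P_cr·L_e²/(π²E) = 4.608×10^4 × 8.840² / (π² × 1.26×10^10) = 2.896×10^-5 m⁴
I_req = 2.896×10^7 mm⁴
Solid square: I = a⁴/12  ⇒  a = (12I)^(1/4) = (12×2.896×10^7)^(1/4) = 137 mm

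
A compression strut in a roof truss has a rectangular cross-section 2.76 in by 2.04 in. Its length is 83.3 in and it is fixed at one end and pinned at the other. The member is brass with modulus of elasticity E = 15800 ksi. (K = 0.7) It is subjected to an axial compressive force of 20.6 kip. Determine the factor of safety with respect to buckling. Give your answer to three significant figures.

Buckling occurs about the weak axis: I_min = h·b³/12 with b = 2.04 in (the shorter side).
I_min = 2.76×2.04³/12 = 1.953 in⁴
Effective length L_e = K·L = 0.7 × 83.3 = 58.31 in
P_cr = π²EI / L_e² = π² × 15800×10³ × 1.953 / 58.31² = 8.955×10^4 lb
Factor of safety n = P_cr / P = 89.555 / 20.6 = 4.35

n ≈ 4.35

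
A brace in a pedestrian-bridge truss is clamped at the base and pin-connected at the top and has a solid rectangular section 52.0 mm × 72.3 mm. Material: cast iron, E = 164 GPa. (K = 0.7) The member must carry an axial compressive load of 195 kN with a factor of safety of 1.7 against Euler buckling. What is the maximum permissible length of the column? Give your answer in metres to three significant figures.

Buckling occurs about the weak axis: I_min = h·b³/12 with b = 52.0 mm (the shorter side).
I_min = 72.3×52.0³/12 = 8.472×10^5 mm⁴
I = 8.472×10^-7 m⁴
Required critical load P_cr = n·P = 1.7 × 195 = 331.5 kN = 3.315×10^5 N
From P_cr = π²EI/(K·L)²:  L = (1/K)·√(π²EI/P_cr) = (1/0.7)·√(π²×1.64×10^11×8.472×10^-7/3.315×10^5)
L = 2.91 m

L_max ≈ 2.91 m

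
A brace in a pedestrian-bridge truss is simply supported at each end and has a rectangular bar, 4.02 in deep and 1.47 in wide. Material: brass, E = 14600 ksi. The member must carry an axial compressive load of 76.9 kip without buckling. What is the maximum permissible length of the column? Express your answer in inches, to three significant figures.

Buckling occurs about the weak axis: I_min = h·b³/12 with b = 1.47 in (the shorter side).
I_min = 4.02×1.47³/12 = 1.064 in⁴
At the buckling limit P_cr = P = 7.690×10^4 lb
From P_cr = π²EI/(K·L)²:  L = (1/K)·√(π²EI/P_cr) = (1/1)·√(π²×1.46×10^7×1.064/7.690×10^4)
L = 44.7 in

L_max ≈ 44.7 in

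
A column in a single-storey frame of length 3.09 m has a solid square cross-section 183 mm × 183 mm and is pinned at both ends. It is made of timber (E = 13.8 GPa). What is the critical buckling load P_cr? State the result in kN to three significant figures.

P_cr ≈ 1330 kN

I = a⁴/12 = 183⁴/12 = 9.346×10^7 mm⁴
I = 9.346×10^7 mm⁴ = 9.346×10^-5 m⁴
Effective length L_e = K·L = 1 × 3.09 = 3.090 m
P_cr = π²EI / L_e² = π² × 13.8×10⁹ × 9.346×10^-5 / 3.090² = 1.333×10^6 N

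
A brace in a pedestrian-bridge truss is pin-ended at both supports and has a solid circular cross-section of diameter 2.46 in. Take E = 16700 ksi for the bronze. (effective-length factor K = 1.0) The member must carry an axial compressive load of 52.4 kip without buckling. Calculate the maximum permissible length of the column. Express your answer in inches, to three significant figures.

L_max ≈ 75.2 in

I = πd⁴/64 = π×2.46⁴/64 = 1.798 in⁴
At the buckling limit P_cr = P = 5.240×10^4 lb
From P_cr = π²EI/(K·L)²:  L = (1/K)·√(π²EI/P_cr) = (1/1)·√(π²×1.67×10^7×1.798/5.240×10^4)
L = 75.2 in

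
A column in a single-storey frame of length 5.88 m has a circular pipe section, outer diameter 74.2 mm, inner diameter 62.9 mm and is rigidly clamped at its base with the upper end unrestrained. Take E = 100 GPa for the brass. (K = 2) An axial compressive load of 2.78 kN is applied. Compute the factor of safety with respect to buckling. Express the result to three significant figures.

d_o = 74.2 mm, d_i = 62.9 mm
I = π(d_o⁴ − d_i⁴)/64 = π(74.2⁴ − 62.90⁴)/64 = 7.196×10^5 mm⁴
I = 7.196×10^5 mm⁴ = 7.196×10^-7 m⁴
Effective length L_e = K·L = 2 × 5.88 = 11.76 m
P_cr = π²EI / L_e² = π² × 100×10⁹ × 7.196×10^-7 / 11.76² = 5.135×10^3 N
Factor of safety n = P_cr / P = 5.1352 / 2.78 = 1.85

n ≈ 1.85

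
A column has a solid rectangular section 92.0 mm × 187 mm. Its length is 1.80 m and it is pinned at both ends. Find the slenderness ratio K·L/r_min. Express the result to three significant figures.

For a rectangle r_min = b/√12 = 92.0/√12 = 26.56 mm
L_e = K·L = 1 × 1.80 m = 1.800 m = 1800.0 mm
λ = L_e / r_min = 1800.0 / 26.56 = 67.8

λ ≈ 67.8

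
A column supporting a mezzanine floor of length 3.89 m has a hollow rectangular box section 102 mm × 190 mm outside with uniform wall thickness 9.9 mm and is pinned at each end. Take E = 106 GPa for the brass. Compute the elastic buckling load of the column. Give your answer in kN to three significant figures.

Inner dimensions: h_i = 190 − 2×9.9 = 170.2 mm, b_i = 102 − 2×9.9 = 82.20 mm
Weak-axis I_min = (h_o·b_o³ − h_i·b_i³)/12 with b_o = 102, b_i = 82.20 mm (shorter outer/inner sides).
I_min = (190×102³ − 170.2×82.20³)/12 = 8.925×10^6 mm⁴
I = 8.925×10^6 mm⁴ = 8.925×10^-6 m⁴
Effective length L_e = K·L = 1 × 3.89 = 3.890 m
P_cr = π²EI / L_e² = π² × 106×10⁹ × 8.925×10^-6 / 3.890² = 6.170×10^5 N

P_cr ≈ 617 kN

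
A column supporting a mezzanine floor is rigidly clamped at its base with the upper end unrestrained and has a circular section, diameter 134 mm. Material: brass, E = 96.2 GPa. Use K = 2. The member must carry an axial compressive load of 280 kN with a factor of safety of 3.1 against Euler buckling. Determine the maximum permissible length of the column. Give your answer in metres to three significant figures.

L_max ≈ 2.08 m

I = πd⁴/64 = π×134⁴/64 = 1.583×10^7 mm⁴
I = 1.583×10^-5 m⁴
Required critical load P_cr = n·P = 3.1 × 280 = 868.0 kN = 8.680×10^5 N
From P_cr = π²EI/(K·L)²:  L = (1/K)·√(π²EI/P_cr) = (1/2)·√(π²×9.62×10^10×1.583×10^-5/8.680×10^5)
L = 2.08 m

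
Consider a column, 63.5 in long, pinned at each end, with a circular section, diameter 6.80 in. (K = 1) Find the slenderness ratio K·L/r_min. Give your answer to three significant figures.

λ ≈ 37.4

I = πd⁴/64 = π×6.80⁴/64 = 105.0 in⁴
A = 36.32 in²;  r_min = √(I/A) = √(105.0/36.32) = 1.700 in
L_e = K·L = 1 × 63.5 = 63.50 in
λ = L_e / r_min = 63.500 / 1.700 = 37.4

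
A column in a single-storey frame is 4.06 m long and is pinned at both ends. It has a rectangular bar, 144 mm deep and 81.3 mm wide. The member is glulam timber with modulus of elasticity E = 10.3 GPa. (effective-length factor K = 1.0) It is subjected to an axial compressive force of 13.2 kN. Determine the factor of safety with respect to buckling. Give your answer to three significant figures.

Buckling occurs about the weak axis: I_min = h·b³/12 with b = 81.3 mm (the shorter side).
I_min = 144×81.3³/12 = 6.448×10^6 mm⁴
I = 6.448×10^6 mm⁴ = 6.448×10^-6 m⁴
Effective length L_e = K·L = 1 × 4.06 = 4.060 m
P_cr = π²EI / L_e² = π² × 10.3×10⁹ × 6.448×10^-6 / 4.060² = 3.977×10^4 N
Factor of safety n = P_cr / P = 39.768 / 13.2 = 3.01

n ≈ 3.01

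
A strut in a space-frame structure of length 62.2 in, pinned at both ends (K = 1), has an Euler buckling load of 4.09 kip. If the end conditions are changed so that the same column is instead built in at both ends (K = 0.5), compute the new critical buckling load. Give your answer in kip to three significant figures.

P_cr ≈ 16.4 kip

P_cr ∝ 1/K², so P_cr,new = P_cr,old × (K_old/K_new)² = 4.09 × (1/0.5)²
= 4.09 × 4.000 = 16.4 kip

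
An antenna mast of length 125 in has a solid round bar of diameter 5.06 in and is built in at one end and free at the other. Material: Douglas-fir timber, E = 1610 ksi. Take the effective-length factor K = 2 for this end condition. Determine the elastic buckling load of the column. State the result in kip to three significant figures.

P_cr ≈ 8.18 kip

I = πd⁴/64 = π×5.06⁴/64 = 32.18 in⁴
Effective length L_e = K·L = 2 × 125 = 250.0 in
P_cr = π²EI / L_e² = π² × 1610×10³ × 32.18 / 250.0² = 8.181×10^3 lb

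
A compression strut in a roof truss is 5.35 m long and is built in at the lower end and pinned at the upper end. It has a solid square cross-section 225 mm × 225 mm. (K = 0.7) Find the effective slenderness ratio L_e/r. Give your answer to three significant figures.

For a square r = a/√12 = 225/√12 = 64.95 mm
L_e = K·L = 0.7 × 5.35 m = 3.745 m = 3745.0 mm
λ = L_e / r_min = 3745.0 / 64.95 = 57.7

λ ≈ 57.7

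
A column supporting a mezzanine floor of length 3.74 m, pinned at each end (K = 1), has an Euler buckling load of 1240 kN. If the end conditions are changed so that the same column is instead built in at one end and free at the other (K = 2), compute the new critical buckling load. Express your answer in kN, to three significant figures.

P_cr ∝ 1/K², so P_cr,new = P_cr,old × (K_old/K_new)² = 1240 × (1/2)²
= 1240 × 0.2500 = 310 kN

P_cr ≈ 310 kN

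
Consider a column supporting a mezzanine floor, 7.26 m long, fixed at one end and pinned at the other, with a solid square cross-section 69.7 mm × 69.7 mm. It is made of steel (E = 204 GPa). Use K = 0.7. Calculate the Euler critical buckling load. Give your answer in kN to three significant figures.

P_cr ≈ 153 kN

I = a⁴/12 = 69.7⁴/12 = 1.967×10^6 mm⁴
I = 1.967×10^6 mm⁴ = 1.967×10^-6 m⁴
Effective length L_e = K·L = 0.7 × 7.26 = 5.082 m
P_cr = π²EI / L_e² = π² × 204×10⁹ × 1.967×10^-6 / 5.082² = 1.533×10^5 N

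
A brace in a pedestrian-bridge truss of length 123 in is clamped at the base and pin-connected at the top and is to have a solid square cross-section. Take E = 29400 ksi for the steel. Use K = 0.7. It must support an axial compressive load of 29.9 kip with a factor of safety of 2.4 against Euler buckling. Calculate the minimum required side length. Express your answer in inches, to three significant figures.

Required P_cr = n·P = 2.4 × 29.9 = 71.76 kip
L_e = K·L = 0.7 × 123 = 86.10 in
Required I = P_cr·L_e²/(π²E) = 7.176×10^4 × 86.10² / (π² × 2.94×10^7) = 1.833 in⁴
Solid square: I = a⁴/12  ⇒  a = (12I)^(1/4) = (12×1.833)^(1/4) = 2.17 in

a ≈ 2.17 in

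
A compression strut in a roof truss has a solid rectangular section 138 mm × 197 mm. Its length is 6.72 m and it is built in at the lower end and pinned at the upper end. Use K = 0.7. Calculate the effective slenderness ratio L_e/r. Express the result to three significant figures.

λ ≈ 118

Buckling occurs about the weak axis: I_min = h·b³/12 with b = 138 mm (the shorter side).
I_min = 197×138³/12 = 4.314×10^7 mm⁴
A = 2.719×10^4 mm²;  r_min = √(I/A) = √(4.314×10^7/2.719×10^4) = 39.84 mm
L_e = K·L = 0.7 × 6.72 m = 4.704 m = 4704.0 mm
λ = L_e / r_min = 4704.0 / 39.84 = 118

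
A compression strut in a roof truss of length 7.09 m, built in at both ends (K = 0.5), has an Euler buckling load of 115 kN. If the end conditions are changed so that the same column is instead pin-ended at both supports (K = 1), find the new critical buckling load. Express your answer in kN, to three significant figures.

P_cr ≈ 28.8 kN

P_cr ∝ 1/K², so P_cr,new = P_cr,old × (K_old/K_new)² = 115 × (0.5/1)²
= 115 × 0.2500 = 28.8 kN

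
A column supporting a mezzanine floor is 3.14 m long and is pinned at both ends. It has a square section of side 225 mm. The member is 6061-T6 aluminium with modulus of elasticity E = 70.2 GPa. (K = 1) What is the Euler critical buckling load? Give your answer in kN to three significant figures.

P_cr ≈ 15000 kN

I = a⁴/12 = 225⁴/12 = 2.136×10^8 mm⁴
I = 2.136×10^8 mm⁴ = 2.136×10^-4 m⁴
Effective length L_e = K·L = 1 × 3.14 = 3.140 m
P_cr = π²EI / L_e² = π² × 70.2×10⁹ × 2.136×10^-4 / 3.140² = 1.501×10^7 N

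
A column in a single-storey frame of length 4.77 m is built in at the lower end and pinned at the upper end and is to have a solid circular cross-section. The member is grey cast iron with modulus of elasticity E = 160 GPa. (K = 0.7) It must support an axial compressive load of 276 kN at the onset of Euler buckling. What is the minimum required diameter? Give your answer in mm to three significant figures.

L_e = K·L = 0.7 × 4.77 = 3.339 m
Required I = P_cr·L_e²/(π²E) = 2.760×10^5 × 3.339² / (π² × 1.60×10^11) = 1.949×10^-6 m⁴
I_req = 1.949×10^6 mm⁴
Solid circle: I = πd⁴/64  ⇒  d = (64I/π)^(1/4) = (64×1.949×10^6/π)^(1/4) = 79.4 mm

d ≈ 79.4 mm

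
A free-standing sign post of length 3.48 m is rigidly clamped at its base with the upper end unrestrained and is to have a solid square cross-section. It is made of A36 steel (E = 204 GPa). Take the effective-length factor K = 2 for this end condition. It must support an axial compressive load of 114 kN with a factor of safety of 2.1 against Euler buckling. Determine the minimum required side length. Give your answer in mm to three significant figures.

Required P_cr = n·P = 2.1 × 114 = 239.4 kN
L_e = K·L = 2 × 3.48 = 6.960 m
Required I = P_cr·L_e²/(π²E) = 2.394×10^5 × 6.960² / (π² × 2.04×10^11) = 5.760×10^-6 m⁴
I_req = 5.760×10^6 mm⁴
Solid square: I = a⁴/12  ⇒  a = (12I)^(1/4) = (12×5.760×10^6)^(1/4) = 91.2 mm

a ≈ 91.2 mm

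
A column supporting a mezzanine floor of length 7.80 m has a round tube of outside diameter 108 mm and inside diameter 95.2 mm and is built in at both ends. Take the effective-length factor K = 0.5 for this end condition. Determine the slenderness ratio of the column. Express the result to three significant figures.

λ ≈ 108

d_o = 108 mm, d_i = 95.2 mm
I = π(d_o⁴ − d_i⁴)/64 = π(108⁴ − 95.20⁴)/64 = 2.646×10^6 mm⁴
A = 2.043×10^3 mm²;  r_min = √(I/A) = √(2.646×10^6/2.043×10^3) = 35.99 mm
L_e = K·L = 0.5 × 7.80 m = 3.900 m = 3900.0 mm
λ = L_e / r_min = 3900.0 / 35.99 = 108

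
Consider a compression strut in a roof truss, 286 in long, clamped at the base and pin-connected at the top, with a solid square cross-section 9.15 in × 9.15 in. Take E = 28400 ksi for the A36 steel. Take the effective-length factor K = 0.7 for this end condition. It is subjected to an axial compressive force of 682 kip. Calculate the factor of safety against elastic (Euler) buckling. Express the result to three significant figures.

I = a⁴/12 = 9.15⁴/12 = 584.1 in⁴
Effective length L_e = K·L = 0.7 × 286 = 200.2 in
P_cr = π²EI / L_e² = π² × 28400×10³ × 584.1 / 200.2² = 4.085×10^6 lb
Factor of safety n = P_cr / P = 4085.0 / 682 = 5.99

n ≈ 5.99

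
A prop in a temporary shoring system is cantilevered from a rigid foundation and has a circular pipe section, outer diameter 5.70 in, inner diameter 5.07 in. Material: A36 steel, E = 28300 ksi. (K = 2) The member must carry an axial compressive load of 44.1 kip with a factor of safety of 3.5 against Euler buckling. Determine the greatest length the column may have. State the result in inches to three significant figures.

L_max ≈ 93.6 in

d_o = 5.70 in, d_i = 5.07 in
I = π(d_o⁴ − d_i⁴)/64 = π(5.70⁴ − 5.070⁴)/64 = 19.38 in⁴
Required critical load P_cr = n·P = 3.5 × 44.1 = 154.4 kip = 1.544×10^5 lb
From P_cr = π²EI/(K·L)²:  L = (1/K)·√(π²EI/P_cr) = (1/2)·√(π²×2.83×10^7×19.38/1.544×10^5)
L = 93.6 in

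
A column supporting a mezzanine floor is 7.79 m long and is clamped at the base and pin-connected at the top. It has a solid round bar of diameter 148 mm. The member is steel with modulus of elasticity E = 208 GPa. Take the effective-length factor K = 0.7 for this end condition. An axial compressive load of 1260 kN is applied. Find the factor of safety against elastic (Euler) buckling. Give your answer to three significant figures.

I = πd⁴/64 = π×148⁴/64 = 2.355×10^7 mm⁴
I = 2.355×10^7 mm⁴ = 2.355×10^-5 m⁴
Effective length L_e = K·L = 0.7 × 7.79 = 5.453 m
P_cr = π²EI / L_e² = π² × 208×10⁹ × 2.355×10^-5 / 5.453² = 1.626×10^6 N
Factor of safety n = P_cr / P = 1626.0 / 1260 = 1.29

n ≈ 1.29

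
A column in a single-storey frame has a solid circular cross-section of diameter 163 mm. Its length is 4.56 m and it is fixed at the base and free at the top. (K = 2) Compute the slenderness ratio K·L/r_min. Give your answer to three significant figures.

For a solid circle r = d/4 = 163/4 = 40.75 mm
L_e = K·L = 2 × 4.56 m = 9.120 m = 9120.0 mm
λ = L_e / r_min = 9120.0 / 40.75 = 224

λ ≈ 224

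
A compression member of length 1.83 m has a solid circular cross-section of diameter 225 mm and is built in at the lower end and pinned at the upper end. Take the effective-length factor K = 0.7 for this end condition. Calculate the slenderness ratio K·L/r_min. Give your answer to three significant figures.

λ ≈ 22.8

For a solid circle r = d/4 = 225/4 = 56.25 mm
L_e = K·L = 0.7 × 1.83 m = 1.281 m = 1281.0 mm
λ = L_e / r_min = 1281.0 / 56.25 = 22.8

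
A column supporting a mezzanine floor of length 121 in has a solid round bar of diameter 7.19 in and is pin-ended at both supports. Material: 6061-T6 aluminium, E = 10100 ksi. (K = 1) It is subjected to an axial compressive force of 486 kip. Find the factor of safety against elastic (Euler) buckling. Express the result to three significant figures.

I = πd⁴/64 = π×7.19⁴/64 = 131.2 in⁴
Effective length L_e = K·L = 1 × 121 = 121.0 in
P_cr = π²EI / L_e² = π² × 10100×10³ × 131.2 / 121.0² = 8.932×10^5 lb
Factor of safety n = P_cr / P = 893.17 / 486 = 1.84

n ≈ 1.84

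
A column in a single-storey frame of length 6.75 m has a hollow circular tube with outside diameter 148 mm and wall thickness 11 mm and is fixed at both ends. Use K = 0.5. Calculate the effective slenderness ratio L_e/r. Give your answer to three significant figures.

λ ≈ 69.5

Inner diameter d_i = 148 − 2×11 = 126.0 mm
I = π(d_o⁴ − d_i⁴)/64 = π(148⁴ − 126.0⁴)/64 = 1.118×10^7 mm⁴
A = 4.734×10^3 mm²;  r_min = √(I/A) = √(1.118×10^7/4.734×10^3) = 48.59 mm
L_e = K·L = 0.5 × 6.75 m = 3.375 m = 3375.0 mm
λ = L_e / r_min = 3375.0 / 48.59 = 69.5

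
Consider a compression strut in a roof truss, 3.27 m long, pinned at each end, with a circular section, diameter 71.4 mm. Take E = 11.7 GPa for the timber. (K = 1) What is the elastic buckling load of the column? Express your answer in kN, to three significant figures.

P_cr ≈ 13.8 kN

I = πd⁴/64 = π×71.4⁴/64 = 1.276×10^6 mm⁴
I = 1.276×10^6 mm⁴ = 1.276×10^-6 m⁴
Effective length L_e = K·L = 1 × 3.27 = 3.270 m
P_cr = π²EI / L_e² = π² × 11.7×10⁹ × 1.276×10^-6 / 3.270² = 1.378×10^4 N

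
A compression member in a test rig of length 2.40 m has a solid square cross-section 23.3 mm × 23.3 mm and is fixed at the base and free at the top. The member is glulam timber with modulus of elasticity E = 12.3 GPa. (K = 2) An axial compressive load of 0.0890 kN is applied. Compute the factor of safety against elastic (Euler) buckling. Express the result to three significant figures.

n ≈ 1.45

I = a⁴/12 = 23.3⁴/12 = 2.456×10^4 mm⁴
I = 2.456×10^4 mm⁴ = 2.456×10^-8 m⁴
Effective length L_e = K·L = 2 × 2.40 = 4.800 m
P_cr = π²EI / L_e² = π² × 12.3×10⁹ × 2.456×10^-8 / 4.800² = 129.4 N
Factor of safety n = P_cr / P = 0.12941 / 0.0890 = 1.45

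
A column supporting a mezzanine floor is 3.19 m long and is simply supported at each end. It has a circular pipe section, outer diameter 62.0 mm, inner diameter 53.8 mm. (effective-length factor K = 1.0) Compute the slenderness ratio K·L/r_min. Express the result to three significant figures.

d_o = 62.0 mm, d_i = 53.8 mm
I = π(d_o⁴ − d_i⁴)/64 = π(62.0⁴ − 53.80⁴)/64 = 3.141×10^5 mm⁴
A = 745.8 mm²;  r_min = √(I/A) = √(3.141×10^5/745.8) = 20.52 mm
L_e = K·L = 1 × 3.19 m = 3.190 m = 3190.0 mm
λ = L_e / r_min = 3190.0 / 20.52 = 155

λ ≈ 155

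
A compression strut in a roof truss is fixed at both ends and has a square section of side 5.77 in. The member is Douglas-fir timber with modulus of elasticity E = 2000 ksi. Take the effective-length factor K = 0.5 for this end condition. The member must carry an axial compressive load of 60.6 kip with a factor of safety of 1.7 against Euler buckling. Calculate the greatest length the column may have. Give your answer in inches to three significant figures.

L_max ≈ 266 in

I = a⁴/12 = 5.77⁴/12 = 92.37 in⁴
Required critical load P_cr = n·P = 1.7 × 60.6 = 103.0 kip = 1.030×10^5 lb
From P_cr = π²EI/(K·L)²:  L = (1/K)·√(π²EI/P_cr) = (1/0.5)·√(π²×2.00×10^6×92.37/1.030×10^5)
L = 266 in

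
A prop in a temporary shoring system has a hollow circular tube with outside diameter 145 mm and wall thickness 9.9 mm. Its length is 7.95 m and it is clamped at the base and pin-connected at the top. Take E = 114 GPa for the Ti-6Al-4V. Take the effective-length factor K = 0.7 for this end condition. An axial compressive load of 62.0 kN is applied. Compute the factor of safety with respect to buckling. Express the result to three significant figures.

Inner diameter d_i = 145 − 2×9.9 = 125.2 mm
I = π(d_o⁴ − d_i⁴)/64 = π(145⁴ − 125.2⁴)/64 = 9.638×10^6 mm⁴
I = 9.638×10^6 mm⁴ = 9.638×10^-6 m⁴
Effective length L_e = K·L = 0.7 × 7.95 = 5.565 m
P_cr = π²EI / L_e² = π² × 114×10⁹ × 9.638×10^-6 / 5.565² = 3.502×10^5 N
Factor of safety n = P_cr / P = 350.16 / 62.0 = 5.65

n ≈ 5.65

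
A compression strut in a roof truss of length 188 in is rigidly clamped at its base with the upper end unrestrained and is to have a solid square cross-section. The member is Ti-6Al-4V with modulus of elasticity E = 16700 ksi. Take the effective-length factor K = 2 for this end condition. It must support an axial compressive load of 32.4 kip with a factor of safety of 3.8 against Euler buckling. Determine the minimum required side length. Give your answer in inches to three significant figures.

Required P_cr = n·P = 3.8 × 32.4 = 123.1 kip
L_e = K·L = 2 × 188 = 376.0 in
Required I = P_cr·L_e²/(π²E) = 1.231×10^5 × 376.0² / (π² × 1.67×10^7) = 105.6 in⁴
Solid square: I = a⁴/12  ⇒  a = (12I)^(1/4) = (12×105.6)^(1/4) = 5.97 in

a ≈ 5.97 in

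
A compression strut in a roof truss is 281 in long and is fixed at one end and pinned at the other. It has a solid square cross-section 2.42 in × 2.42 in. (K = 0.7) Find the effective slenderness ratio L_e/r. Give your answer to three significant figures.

λ ≈ 282

For a square r = a/√12 = 2.42/√12 = 0.6986 in
L_e = K·L = 0.7 × 281 = 196.7 in
λ = L_e / r_min = 196.70 / 0.6986 = 282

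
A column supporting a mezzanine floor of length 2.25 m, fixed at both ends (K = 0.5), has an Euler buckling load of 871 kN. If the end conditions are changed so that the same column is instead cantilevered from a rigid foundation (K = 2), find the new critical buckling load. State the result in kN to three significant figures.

P_cr ≈ 54.4 kN

P_cr ∝ 1/K², so P_cr,new = P_cr,old × (K_old/K_new)² = 871 × (0.5/2)²
= 871 × 0.06250 = 54.4 kN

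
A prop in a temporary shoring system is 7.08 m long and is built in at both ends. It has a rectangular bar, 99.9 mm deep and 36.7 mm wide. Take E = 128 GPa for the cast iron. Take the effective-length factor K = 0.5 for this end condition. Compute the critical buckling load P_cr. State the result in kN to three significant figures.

P_cr ≈ 41.5 kN

Buckling occurs about the weak axis: I_min = h·b³/12 with b = 36.7 mm (the shorter side).
I_min = 99.9×36.7³/12 = 4.115×10^5 mm⁴
I = 4.115×10^5 mm⁴ = 4.115×10^-7 m⁴
Effective length L_e = K·L = 0.5 × 7.08 = 3.540 m
P_cr = π²EI / L_e² = π² × 128×10⁹ × 4.115×10^-7 / 3.540² = 4.148×10^4 N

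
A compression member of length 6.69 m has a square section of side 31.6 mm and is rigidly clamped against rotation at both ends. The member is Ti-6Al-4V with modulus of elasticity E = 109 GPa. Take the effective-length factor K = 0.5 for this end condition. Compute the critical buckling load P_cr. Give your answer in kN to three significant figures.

P_cr ≈ 7.99 kN

I = a⁴/12 = 31.6⁴/12 = 8.309×10^4 mm⁴
I = 8.309×10^4 mm⁴ = 8.309×10^-8 m⁴
Effective length L_e = K·L = 0.5 × 6.69 = 3.345 m
P_cr = π²EI / L_e² = π² × 109×10⁹ × 8.309×10^-8 / 3.345² = 7.989×10^3 N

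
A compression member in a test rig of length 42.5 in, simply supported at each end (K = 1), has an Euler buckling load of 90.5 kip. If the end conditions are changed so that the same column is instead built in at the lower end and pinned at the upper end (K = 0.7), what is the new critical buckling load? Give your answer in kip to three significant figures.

P_cr ∝ 1/K², so P_cr,new = P_cr,old × (K_old/K_new)² = 90.5 × (1/0.7)²
= 90.5 × 2.041 = 185 kip

P_cr ≈ 185 kip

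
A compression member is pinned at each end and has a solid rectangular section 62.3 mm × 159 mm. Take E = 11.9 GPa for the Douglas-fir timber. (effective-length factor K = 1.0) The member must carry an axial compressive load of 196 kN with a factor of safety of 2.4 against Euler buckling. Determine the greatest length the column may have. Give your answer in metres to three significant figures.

Buckling occurs about the weak axis: I_min = h·b³/12 with b = 62.3 mm (the shorter side).
I_min = 159×62.3³/12 = 3.204×10^6 mm⁴
I = 3.204×10^-6 m⁴
Required critical load P_cr = n·P = 2.4 × 196 = 470.4 kN = 4.704×10^5 N
From P_cr = π²EI/(K·L)²:  L = (1/K)·√(π²EI/P_cr) = (1/1)·√(π²×1.19×10^10×3.204×10^-6/4.704×10^5)
L = 0.894 m

L_max ≈ 0.894 m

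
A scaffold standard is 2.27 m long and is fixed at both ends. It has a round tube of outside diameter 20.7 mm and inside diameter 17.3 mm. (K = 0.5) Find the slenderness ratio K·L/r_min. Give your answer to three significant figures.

d_o = 20.7 mm, d_i = 17.3 mm
I = π(d_o⁴ − d_i⁴)/64 = π(20.7⁴ − 17.30⁴)/64 = 4.616×10^3 mm⁴
A = 101.5 mm²;  r_min = √(I/A) = √(4.616×10^3/101.5) = 6.744 mm
L_e = K·L = 0.5 × 2.27 m = 1.135 m = 1135.0 mm
λ = L_e / r_min = 1135.0 / 6.744 = 168

λ ≈ 168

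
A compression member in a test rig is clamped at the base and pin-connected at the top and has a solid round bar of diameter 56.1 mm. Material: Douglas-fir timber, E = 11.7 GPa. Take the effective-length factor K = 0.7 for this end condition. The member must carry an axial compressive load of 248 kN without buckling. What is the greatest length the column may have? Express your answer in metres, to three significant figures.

L_max ≈ 0.680 m

I = πd⁴/64 = π×56.1⁴/64 = 4.862×10^5 mm⁴
I = 4.862×10^-7 m⁴
At the buckling limit P_cr = P = 2.480×10^5 N
From P_cr = π²EI/(K·L)²:  L = (1/K)·√(π²EI/P_cr) = (1/0.7)·√(π²×1.17×10^10×4.862×10^-7/2.480×10^5)
L = 0.680 m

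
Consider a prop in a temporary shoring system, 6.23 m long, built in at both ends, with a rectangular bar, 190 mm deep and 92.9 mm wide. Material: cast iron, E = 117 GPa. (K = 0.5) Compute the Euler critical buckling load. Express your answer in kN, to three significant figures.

P_cr ≈ 1510 kN

Buckling occurs about the weak axis: I_min = h·b³/12 with b = 92.9 mm (the shorter side).
I_min = 190×92.9³/12 = 1.269×10^7 mm⁴
I = 1.269×10^7 mm⁴ = 1.269×10^-5 m⁴
Effective length L_e = K·L = 0.5 × 6.23 = 3.115 m
P_cr = π²EI / L_e² = π² × 117×10⁹ × 1.269×10^-5 / 3.115² = 1.511×10^6 N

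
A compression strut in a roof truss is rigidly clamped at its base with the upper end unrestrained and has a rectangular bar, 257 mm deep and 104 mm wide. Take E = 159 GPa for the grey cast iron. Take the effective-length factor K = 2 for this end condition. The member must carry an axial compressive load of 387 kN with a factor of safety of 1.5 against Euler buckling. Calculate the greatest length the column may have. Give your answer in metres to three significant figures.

Buckling occurs about the weak axis: I_min = h·b³/12 with b = 104 mm (the shorter side).
I_min = 257×104³/12 = 2.409×10^7 mm⁴
I = 2.409×10^-5 m⁴
Required critical load P_cr = n·P = 1.5 × 387 = 580.5 kN = 5.805×10^5 N
From P_cr = π²EI/(K·L)²:  L = (1/K)·√(π²EI/P_cr) = (1/2)·√(π²×1.59×10^11×2.409×10^-5/5.805×10^5)
L = 4.03 m

L_max ≈ 4.03 m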